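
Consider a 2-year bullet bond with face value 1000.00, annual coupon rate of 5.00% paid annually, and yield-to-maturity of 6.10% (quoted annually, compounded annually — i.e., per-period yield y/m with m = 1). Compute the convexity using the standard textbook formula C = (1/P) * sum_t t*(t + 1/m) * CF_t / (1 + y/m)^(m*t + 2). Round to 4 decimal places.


Coupon per period c = face * coupon_rate / m = 50.000000
Periods per year m = 1; per-period yield y/m = 0.061000
Number of cashflows N = 2
Cashflows (t years, CF_t, discount factor 1/(1+y/m)^(m*t), PV):
  t = 1.0000: CF_t = 50.000000, DF = 0.942507, PV = 47.125353
  t = 2.0000: CF_t = 1050.000000, DF = 0.888320, PV = 932.735553
Price P = sum_t PV_t = 979.860907
Convexity numerator sum_t t*(t + 1/m) * CF_t / (1+y/m)^(m*t + 2):
  t = 1.0000: term = 83.724748
  t = 2.0000: term = 4971.403501
Convexity = (1/P) * sum = 5055.128249 / 979.860907 = 5.159026

Answer: Convexity = 5.1590


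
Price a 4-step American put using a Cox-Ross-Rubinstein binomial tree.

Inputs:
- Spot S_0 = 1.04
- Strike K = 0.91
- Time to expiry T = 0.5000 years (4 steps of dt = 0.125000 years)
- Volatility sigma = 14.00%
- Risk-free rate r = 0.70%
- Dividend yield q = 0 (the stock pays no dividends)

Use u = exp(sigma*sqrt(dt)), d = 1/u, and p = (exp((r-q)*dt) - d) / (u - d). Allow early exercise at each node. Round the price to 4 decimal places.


dt = T/N = 0.125000
u = exp(sigma*sqrt(dt)) = 1.050743; d = 1/u = 0.951708
p = (exp((r-q)*dt) - d) / (u - d) = 0.496467
Discount per step: exp(-r*dt) = 0.999125
Stock lattice S(k, i) with i counting down-moves:
  k=0: S(0,0) = 1.0400
  k=1: S(1,0) = 1.0928; S(1,1) = 0.9898
  k=2: S(2,0) = 1.1482; S(2,1) = 1.0400; S(2,2) = 0.9420
  k=3: S(3,0) = 1.2065; S(3,1) = 1.0928; S(3,2) = 0.9898; S(3,3) = 0.8965
  k=4: S(4,0) = 1.2677; S(4,1) = 1.1482; S(4,2) = 1.0400; S(4,3) = 0.9420; S(4,4) = 0.8532
Terminal payoffs V(N, i) = max(K - S_T, 0):
  V(4,0) = 0.000000; V(4,1) = 0.000000; V(4,2) = 0.000000; V(4,3) = 0.000000; V(4,4) = 0.056807
Backward induction: V(k, i) = exp(-r*dt) * [p * V(k+1, i) + (1-p) * V(k+1, i+1)]; then take max(V_cont, immediate exercise) for American.
  V(3,0) = exp(-r*dt) * [p*0.000000 + (1-p)*0.000000] = 0.000000; exercise = 0.000000; V(3,0) = max -> 0.000000
  V(3,1) = exp(-r*dt) * [p*0.000000 + (1-p)*0.000000] = 0.000000; exercise = 0.000000; V(3,1) = max -> 0.000000
  V(3,2) = exp(-r*dt) * [p*0.000000 + (1-p)*0.000000] = 0.000000; exercise = 0.000000; V(3,2) = max -> 0.000000
  V(3,3) = exp(-r*dt) * [p*0.000000 + (1-p)*0.056807] = 0.028579; exercise = 0.013513; V(3,3) = max -> 0.028579
  V(2,0) = exp(-r*dt) * [p*0.000000 + (1-p)*0.000000] = 0.000000; exercise = 0.000000; V(2,0) = max -> 0.000000
  V(2,1) = exp(-r*dt) * [p*0.000000 + (1-p)*0.000000] = 0.000000; exercise = 0.000000; V(2,1) = max -> 0.000000
  V(2,2) = exp(-r*dt) * [p*0.000000 + (1-p)*0.028579] = 0.014378; exercise = 0.000000; V(2,2) = max -> 0.014378
  V(1,0) = exp(-r*dt) * [p*0.000000 + (1-p)*0.000000] = 0.000000; exercise = 0.000000; V(1,0) = max -> 0.000000
  V(1,1) = exp(-r*dt) * [p*0.000000 + (1-p)*0.014378] = 0.007233; exercise = 0.000000; V(1,1) = max -> 0.007233
  V(0,0) = exp(-r*dt) * [p*0.000000 + (1-p)*0.007233] = 0.003639; exercise = 0.000000; V(0,0) = max -> 0.003639

Answer: Price = V(0,0) = 0.0036


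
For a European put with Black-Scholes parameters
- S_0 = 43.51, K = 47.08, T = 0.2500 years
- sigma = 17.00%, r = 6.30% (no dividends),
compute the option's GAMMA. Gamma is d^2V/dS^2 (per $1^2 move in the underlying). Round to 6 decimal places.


d1 = -0.6999410078; d2 = -0.7849410078
phi(d1) = 0.3122668275; exp(-qT) = 1.0000000000; exp(-rT) = 0.9843733826
Gamma = exp(-qT) * phi(d1) / (S * sigma * sqrt(T)) = 1.0000000000 * 0.3122668275 / (43.5100 * 0.1700 * 0.5000000000) = 0.084434

Answer: Gamma = 0.084434


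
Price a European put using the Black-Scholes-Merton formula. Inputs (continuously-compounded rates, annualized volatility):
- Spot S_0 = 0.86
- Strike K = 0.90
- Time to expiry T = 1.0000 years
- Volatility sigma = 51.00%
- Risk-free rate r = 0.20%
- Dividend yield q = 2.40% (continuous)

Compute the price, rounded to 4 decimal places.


Answer: Price = 0.2057

Derivation:
d1 = (ln(S/K) + (r - q + 0.5*sigma^2) * T) / (sigma * sqrt(T)) = 0.12272084
d2 = d1 - sigma * sqrt(T) = -0.38727916
exp(-rT) = 0.99800200; exp(-qT) = 0.97628571
P = K * exp(-rT) * N(-d2) - S_0 * exp(-qT) * N(-d1)
N(-d1) = 0.45116408; N(-d2) = 0.65072523
P = 0.9000 * 0.99800200 * 0.65072523 - 0.8600 * 0.97628571 * 0.45116408 = 0.2057


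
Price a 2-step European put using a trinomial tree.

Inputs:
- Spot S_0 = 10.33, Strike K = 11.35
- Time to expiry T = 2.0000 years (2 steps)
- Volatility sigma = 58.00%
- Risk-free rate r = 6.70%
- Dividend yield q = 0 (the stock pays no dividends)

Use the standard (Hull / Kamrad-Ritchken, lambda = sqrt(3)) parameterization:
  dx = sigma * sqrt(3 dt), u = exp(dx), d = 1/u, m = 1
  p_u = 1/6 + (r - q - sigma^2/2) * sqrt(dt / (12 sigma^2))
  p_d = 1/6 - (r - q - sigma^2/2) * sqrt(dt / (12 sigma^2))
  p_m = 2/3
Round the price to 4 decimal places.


dt = T/N = 1.000000; dx = sigma*sqrt(3*dt) = 1.004589
u = exp(dx) = 2.730786; d = 1/u = 0.366195
p_u = 0.116298, p_m = 0.666667, p_d = 0.217036
Discount per step: exp(-r*dt) = 0.935195
Stock lattice S(k, j) with j the centered position index:
  k=0: S(0,+0) = 10.3300
  k=1: S(1,-1) = 3.7828; S(1,+0) = 10.3300; S(1,+1) = 28.2090
  k=2: S(2,-2) = 1.3852; S(2,-1) = 3.7828; S(2,+0) = 10.3300; S(2,+1) = 28.2090; S(2,+2) = 77.0328
Terminal payoffs V(N, j) = max(K - S_T, 0):
  V(2,-2) = 9.964760; V(2,-1) = 7.567206; V(2,+0) = 1.020000; V(2,+1) = 0.000000; V(2,+2) = 0.000000
Backward induction: V(k, j) = exp(-r*dt) * [p_u * V(k+1, j+1) + p_m * V(k+1, j) + p_d * V(k+1, j-1)]
  V(1,-1) = exp(-r*dt) * [p_u*1.020000 + p_m*7.567206 + p_d*9.964760] = 6.851366
  V(1,+0) = exp(-r*dt) * [p_u*0.000000 + p_m*1.020000 + p_d*7.567206] = 2.171853
  V(1,+1) = exp(-r*dt) * [p_u*0.000000 + p_m*0.000000 + p_d*1.020000] = 0.207030
  V(0,+0) = exp(-r*dt) * [p_u*0.207030 + p_m*2.171853 + p_d*6.851366] = 2.767213

Answer: Price = V(0,0) = 2.7672


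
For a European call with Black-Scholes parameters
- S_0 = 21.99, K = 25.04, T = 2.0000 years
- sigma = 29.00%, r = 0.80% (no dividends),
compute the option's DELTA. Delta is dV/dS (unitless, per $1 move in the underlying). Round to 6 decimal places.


d1 = -0.0726289897; d2 = -0.4827509228
phi(d1) = 0.3978914625; exp(-qT) = 1.0000000000; exp(-rT) = 0.9841273201
N(d1) = 0.4710506786
Delta = exp(-qT) * N(d1) = 1.0000000000 * 0.4710506786 = 0.471051

Answer: Delta = 0.471051


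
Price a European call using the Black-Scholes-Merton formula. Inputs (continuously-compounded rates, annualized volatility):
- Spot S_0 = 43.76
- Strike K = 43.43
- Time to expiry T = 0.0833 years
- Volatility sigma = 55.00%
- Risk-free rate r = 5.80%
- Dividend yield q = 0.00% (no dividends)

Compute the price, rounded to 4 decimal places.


d1 = (ln(S/K) + (r - q + 0.5*sigma^2) * T) / (sigma * sqrt(T)) = 0.15749216
d2 = d1 - sigma * sqrt(T) = -0.00124741
exp(-rT) = 0.99518025; exp(-qT) = 1.00000000
C = S_0 * exp(-qT) * N(d1) - K * exp(-rT) * N(d2)
N(d1) = 0.56257151; N(d2) = 0.49950236
C = 43.7600 * 1.00000000 * 0.56257151 - 43.4300 * 0.99518025 * 0.49950236 = 3.0293

Answer: Price = 3.0293


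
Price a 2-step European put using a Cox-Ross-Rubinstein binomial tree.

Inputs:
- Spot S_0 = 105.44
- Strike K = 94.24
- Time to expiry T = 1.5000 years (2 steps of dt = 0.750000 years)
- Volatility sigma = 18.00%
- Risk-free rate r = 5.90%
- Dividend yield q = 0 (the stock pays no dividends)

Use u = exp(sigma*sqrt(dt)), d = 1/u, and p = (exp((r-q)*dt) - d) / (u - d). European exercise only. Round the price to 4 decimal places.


dt = T/N = 0.750000
u = exp(sigma*sqrt(dt)) = 1.168691; d = 1/u = 0.855658
p = (exp((r-q)*dt) - d) / (u - d) = 0.605641
Discount per step: exp(-r*dt) = 0.956715
Stock lattice S(k, i) with i counting down-moves:
  k=0: S(0,0) = 105.4400
  k=1: S(1,0) = 123.2268; S(1,1) = 90.2206
  k=2: S(2,0) = 144.0141; S(2,1) = 105.4400; S(2,2) = 77.1980
Terminal payoffs V(N, i) = max(K - S_T, 0):
  V(2,0) = 0.000000; V(2,1) = 0.000000; V(2,2) = 17.042048
Backward induction: V(k, i) = exp(-r*dt) * [p * V(k+1, i) + (1-p) * V(k+1, i+1)].
  V(1,0) = exp(-r*dt) * [p*0.000000 + (1-p)*0.000000] = 0.000000
  V(1,1) = exp(-r*dt) * [p*0.000000 + (1-p)*17.042048] = 6.429786
  V(0,0) = exp(-r*dt) * [p*0.000000 + (1-p)*6.429786] = 2.425891

Answer: Price = V(0,0) = 2.4259


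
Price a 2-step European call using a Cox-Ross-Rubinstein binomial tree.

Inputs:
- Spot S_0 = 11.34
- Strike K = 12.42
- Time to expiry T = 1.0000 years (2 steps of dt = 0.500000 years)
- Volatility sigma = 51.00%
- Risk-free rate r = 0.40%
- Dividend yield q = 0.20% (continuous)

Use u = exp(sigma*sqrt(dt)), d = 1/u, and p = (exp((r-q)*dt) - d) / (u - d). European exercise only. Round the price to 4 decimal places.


dt = T/N = 0.500000
u = exp(sigma*sqrt(dt)) = 1.434225; d = 1/u = 0.697241
p = (exp((r-q)*dt) - d) / (u - d) = 0.412166
Discount per step: exp(-r*dt) = 0.998002
Stock lattice S(k, i) with i counting down-moves:
  k=0: S(0,0) = 11.3400
  k=1: S(1,0) = 16.2641; S(1,1) = 7.9067
  k=2: S(2,0) = 23.3264; S(2,1) = 11.3400; S(2,2) = 5.5129
Terminal payoffs V(N, i) = max(S_T - K, 0):
  V(2,0) = 10.906387; V(2,1) = 0.000000; V(2,2) = 0.000000
Backward induction: V(k, i) = exp(-r*dt) * [p * V(k+1, i) + (1-p) * V(k+1, i+1)].
  V(1,0) = exp(-r*dt) * [p*10.906387 + (1-p)*0.000000] = 4.486260
  V(1,1) = exp(-r*dt) * [p*0.000000 + (1-p)*0.000000] = 0.000000
  V(0,0) = exp(-r*dt) * [p*4.486260 + (1-p)*0.000000] = 1.845389

Answer: Price = V(0,0) = 1.8454


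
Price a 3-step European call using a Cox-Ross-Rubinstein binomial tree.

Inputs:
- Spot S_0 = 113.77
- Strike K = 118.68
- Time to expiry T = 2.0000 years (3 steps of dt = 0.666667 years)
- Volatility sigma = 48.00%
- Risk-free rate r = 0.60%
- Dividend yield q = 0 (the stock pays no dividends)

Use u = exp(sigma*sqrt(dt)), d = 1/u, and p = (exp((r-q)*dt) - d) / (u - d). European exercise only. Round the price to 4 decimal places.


dt = T/N = 0.666667
u = exp(sigma*sqrt(dt)) = 1.479817; d = 1/u = 0.675759
p = (exp((r-q)*dt) - d) / (u - d) = 0.408240
Discount per step: exp(-r*dt) = 0.996008
Stock lattice S(k, i) with i counting down-moves:
  k=0: S(0,0) = 113.7700
  k=1: S(1,0) = 168.3588; S(1,1) = 76.8811
  k=2: S(2,0) = 249.1401; S(2,1) = 113.7700; S(2,2) = 51.9531
  k=3: S(3,0) = 368.6818; S(3,1) = 168.3588; S(3,2) = 76.8811; S(3,3) = 35.1078
Terminal payoffs V(N, i) = max(S_T - K, 0):
  V(3,0) = 250.001801; V(3,1) = 49.678768; V(3,2) = 0.000000; V(3,3) = 0.000000
Backward induction: V(k, i) = exp(-r*dt) * [p * V(k+1, i) + (1-p) * V(k+1, i+1)].
  V(2,0) = exp(-r*dt) * [p*250.001801 + (1-p)*49.678768] = 130.933921
  V(2,1) = exp(-r*dt) * [p*49.678768 + (1-p)*0.000000] = 20.199914
  V(2,2) = exp(-r*dt) * [p*0.000000 + (1-p)*0.000000] = 0.000000
  V(1,0) = exp(-r*dt) * [p*130.933921 + (1-p)*20.199914] = 65.144898
  V(1,1) = exp(-r*dt) * [p*20.199914 + (1-p)*0.000000] = 8.213499
  V(0,0) = exp(-r*dt) * [p*65.144898 + (1-p)*8.213499] = 31.329622

Answer: Price = V(0,0) = 31.3296


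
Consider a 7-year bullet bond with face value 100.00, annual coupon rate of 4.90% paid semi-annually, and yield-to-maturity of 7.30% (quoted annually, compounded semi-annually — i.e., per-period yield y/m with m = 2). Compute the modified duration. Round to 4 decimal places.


Answer: Modified duration = 5.7140

Derivation:
Coupon per period c = face * coupon_rate / m = 2.450000
Periods per year m = 2; per-period yield y/m = 0.036500
Number of cashflows N = 14
Cashflows (t years, CF_t, discount factor 1/(1+y/m)^(m*t), PV):
  t = 0.5000: CF_t = 2.450000, DF = 0.964785, PV = 2.363724
  t = 1.0000: CF_t = 2.450000, DF = 0.930811, PV = 2.280486
  t = 1.5000: CF_t = 2.450000, DF = 0.898033, PV = 2.200180
  t = 2.0000: CF_t = 2.450000, DF = 0.866409, PV = 2.122701
  t = 2.5000: CF_t = 2.450000, DF = 0.835898, PV = 2.047951
  t = 3.0000: CF_t = 2.450000, DF = 0.806462, PV = 1.975833
  t = 3.5000: CF_t = 2.450000, DF = 0.778063, PV = 1.906255
  t = 4.0000: CF_t = 2.450000, DF = 0.750664, PV = 1.839127
  t = 4.5000: CF_t = 2.450000, DF = 0.724230, PV = 1.774362
  t = 5.0000: CF_t = 2.450000, DF = 0.698726, PV = 1.711879
  t = 5.5000: CF_t = 2.450000, DF = 0.674121, PV = 1.651596
  t = 6.0000: CF_t = 2.450000, DF = 0.650382, PV = 1.593435
  t = 6.5000: CF_t = 2.450000, DF = 0.627479, PV = 1.537323
  t = 7.0000: CF_t = 102.450000, DF = 0.605382, PV = 62.021415
Price P = sum_t PV_t = 87.026267
First compute Macaulay numerator sum_t t * PV_t:
  t * PV_t at t = 0.5000: 1.181862
  t * PV_t at t = 1.0000: 2.280486
  t * PV_t at t = 1.5000: 3.300270
  t * PV_t at t = 2.0000: 4.245402
  t * PV_t at t = 2.5000: 5.119877
  t * PV_t at t = 3.0000: 5.927499
  t * PV_t at t = 3.5000: 6.671892
  t * PV_t at t = 4.0000: 7.356507
  t * PV_t at t = 4.5000: 7.984631
  t * PV_t at t = 5.0000: 8.559394
  t * PV_t at t = 5.5000: 9.083776
  t * PV_t at t = 6.0000: 9.560611
  t * PV_t at t = 6.5000: 9.992599
  t * PV_t at t = 7.0000: 434.149907
Macaulay duration D = 515.414713 / 87.026267 = 5.922519
Modified duration = D / (1 + y/m) = 5.922519 / (1 + 0.036500) = 5.713959


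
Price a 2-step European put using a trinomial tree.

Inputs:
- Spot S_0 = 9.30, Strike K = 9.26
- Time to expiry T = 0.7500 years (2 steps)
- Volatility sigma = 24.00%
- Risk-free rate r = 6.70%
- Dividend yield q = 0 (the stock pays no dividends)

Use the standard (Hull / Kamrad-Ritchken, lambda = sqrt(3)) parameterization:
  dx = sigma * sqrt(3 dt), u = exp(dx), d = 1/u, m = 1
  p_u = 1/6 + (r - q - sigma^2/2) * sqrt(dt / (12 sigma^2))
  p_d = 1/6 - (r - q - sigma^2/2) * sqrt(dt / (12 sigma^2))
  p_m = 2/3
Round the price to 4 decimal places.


Answer: Price = V(0,0) = 0.4271

Derivation:
dt = T/N = 0.375000; dx = sigma*sqrt(3*dt) = 0.254558
u = exp(dx) = 1.289892; d = 1/u = 0.775259
p_u = 0.194804, p_m = 0.666667, p_d = 0.138530
Discount per step: exp(-r*dt) = 0.975188
Stock lattice S(k, j) with j the centered position index:
  k=0: S(0,+0) = 9.3000
  k=1: S(1,-1) = 7.2099; S(1,+0) = 9.3000; S(1,+1) = 11.9960
  k=2: S(2,-2) = 5.5895; S(2,-1) = 7.2099; S(2,+0) = 9.3000; S(2,+1) = 11.9960; S(2,+2) = 15.4735
Terminal payoffs V(N, j) = max(K - S_T, 0):
  V(2,-2) = 3.670457; V(2,-1) = 2.050094; V(2,+0) = 0.000000; V(2,+1) = 0.000000; V(2,+2) = 0.000000
Backward induction: V(k, j) = exp(-r*dt) * [p_u * V(k+1, j+1) + p_m * V(k+1, j) + p_d * V(k+1, j-1)]
  V(1,-1) = exp(-r*dt) * [p_u*0.000000 + p_m*2.050094 + p_d*3.670457] = 1.828669
  V(1,+0) = exp(-r*dt) * [p_u*0.000000 + p_m*0.000000 + p_d*2.050094] = 0.276952
  V(1,+1) = exp(-r*dt) * [p_u*0.000000 + p_m*0.000000 + p_d*0.000000] = 0.000000
  V(0,+0) = exp(-r*dt) * [p_u*0.000000 + p_m*0.276952 + p_d*1.828669] = 0.427093


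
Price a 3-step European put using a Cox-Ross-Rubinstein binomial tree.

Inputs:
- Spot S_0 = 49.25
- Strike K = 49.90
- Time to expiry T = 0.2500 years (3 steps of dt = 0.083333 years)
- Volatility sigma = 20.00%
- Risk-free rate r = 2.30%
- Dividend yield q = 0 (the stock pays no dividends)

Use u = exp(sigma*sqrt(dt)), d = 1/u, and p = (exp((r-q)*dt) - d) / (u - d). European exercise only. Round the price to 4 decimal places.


Answer: Price = V(0,0) = 2.3075

Derivation:
dt = T/N = 0.083333
u = exp(sigma*sqrt(dt)) = 1.059434; d = 1/u = 0.943900
p = (exp((r-q)*dt) - d) / (u - d) = 0.502176
Discount per step: exp(-r*dt) = 0.998085
Stock lattice S(k, i) with i counting down-moves:
  k=0: S(0,0) = 49.2500
  k=1: S(1,0) = 52.1771; S(1,1) = 46.4871
  k=2: S(2,0) = 55.2782; S(2,1) = 49.2500; S(2,2) = 43.8792
  k=3: S(3,0) = 58.5637; S(3,1) = 52.1771; S(3,2) = 46.4871; S(3,3) = 41.4175
Terminal payoffs V(N, i) = max(K - S_T, 0):
  V(3,0) = 0.000000; V(3,1) = 0.000000; V(3,2) = 3.412924; V(3,3) = 8.482467
Backward induction: V(k, i) = exp(-r*dt) * [p * V(k+1, i) + (1-p) * V(k+1, i+1)].
  V(2,0) = exp(-r*dt) * [p*0.000000 + (1-p)*0.000000] = 0.000000
  V(2,1) = exp(-r*dt) * [p*0.000000 + (1-p)*3.412924] = 1.695783
  V(2,2) = exp(-r*dt) * [p*3.412924 + (1-p)*8.482467] = 5.925298
  V(1,0) = exp(-r*dt) * [p*0.000000 + (1-p)*1.695783] = 0.842585
  V(1,1) = exp(-r*dt) * [p*1.695783 + (1-p)*5.925298] = 3.794059
  V(0,0) = exp(-r*dt) * [p*0.842585 + (1-p)*3.794059] = 2.307474


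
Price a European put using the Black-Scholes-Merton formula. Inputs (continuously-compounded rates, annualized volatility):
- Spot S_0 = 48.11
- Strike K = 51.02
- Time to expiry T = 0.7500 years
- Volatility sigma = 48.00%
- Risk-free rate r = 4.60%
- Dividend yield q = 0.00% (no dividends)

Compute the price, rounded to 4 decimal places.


Answer: Price = 8.6218

Derivation:
d1 = (ln(S/K) + (r - q + 0.5*sigma^2) * T) / (sigma * sqrt(T)) = 0.14956341
d2 = d1 - sigma * sqrt(T) = -0.26612878
exp(-rT) = 0.96608834; exp(-qT) = 1.00000000
P = K * exp(-rT) * N(-d2) - S_0 * exp(-qT) * N(-d1)
N(-d1) = 0.44055454; N(-d2) = 0.60492999
P = 51.0200 * 0.96608834 * 0.60492999 - 48.1100 * 1.00000000 * 0.44055454 = 8.6218


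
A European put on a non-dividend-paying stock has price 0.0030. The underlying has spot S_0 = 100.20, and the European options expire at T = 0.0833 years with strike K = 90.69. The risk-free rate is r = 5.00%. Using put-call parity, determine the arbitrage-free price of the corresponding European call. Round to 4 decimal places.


Answer: Call price = 9.8899

Derivation:
Put-call parity: C - P = S_0 * exp(-qT) - K * exp(-rT).
S_0 * exp(-qT) = 100.2000 * 1.00000000 = 100.20000000
K * exp(-rT) = 90.6900 * 0.99584366 = 90.31306167
C = P + S*exp(-qT) - K*exp(-rT)
C = 0.0030 + 100.20000000 - 90.31306167 = 9.8899


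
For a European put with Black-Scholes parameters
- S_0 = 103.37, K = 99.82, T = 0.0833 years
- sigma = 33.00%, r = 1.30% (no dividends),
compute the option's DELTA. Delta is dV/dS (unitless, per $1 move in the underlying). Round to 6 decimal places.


d1 = 0.4259052150; d2 = 0.3306614750
phi(d1) = 0.3643515214; exp(-qT) = 1.0000000000; exp(-rT) = 0.9989176861
N(-d1) = 0.3350884574
Delta = -exp(-qT) * N(-d1) = -1.0000000000 * 0.3350884574 = -0.335088

Answer: Delta = -0.335088


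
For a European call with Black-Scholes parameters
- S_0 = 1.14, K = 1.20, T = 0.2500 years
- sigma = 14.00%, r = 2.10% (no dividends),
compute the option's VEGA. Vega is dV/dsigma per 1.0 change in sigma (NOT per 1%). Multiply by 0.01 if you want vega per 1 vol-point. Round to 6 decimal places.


d1 = -0.6227613484; d2 = -0.6927613484
phi(d1) = 0.3286196153; exp(-qT) = 1.0000000000; exp(-rT) = 0.9947637572
Vega = S * exp(-qT) * phi(d1) * sqrt(T) = 1.1400 * 1.0000000000 * 0.3286196153 * 0.5000000000 = 0.187313

Answer: Vega = 0.187313


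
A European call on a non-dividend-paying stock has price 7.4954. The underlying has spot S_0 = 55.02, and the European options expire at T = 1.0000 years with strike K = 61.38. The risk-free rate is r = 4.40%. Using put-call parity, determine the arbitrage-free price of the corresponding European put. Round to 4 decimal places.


Answer: Put price = 11.2132

Derivation:
Put-call parity: C - P = S_0 * exp(-qT) - K * exp(-rT).
S_0 * exp(-qT) = 55.0200 * 1.00000000 = 55.02000000
K * exp(-rT) = 61.3800 * 0.95695396 = 58.73783391
P = C - S*exp(-qT) + K*exp(-rT)
P = 7.4954 - 55.02000000 + 58.73783391 = 11.2132


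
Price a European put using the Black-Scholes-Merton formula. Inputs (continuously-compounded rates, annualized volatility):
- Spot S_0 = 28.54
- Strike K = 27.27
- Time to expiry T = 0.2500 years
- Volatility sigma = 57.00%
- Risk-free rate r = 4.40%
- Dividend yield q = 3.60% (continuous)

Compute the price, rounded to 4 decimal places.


d1 = (ln(S/K) + (r - q + 0.5*sigma^2) * T) / (sigma * sqrt(T)) = 0.30923479
d2 = d1 - sigma * sqrt(T) = 0.02423479
exp(-rT) = 0.98906028; exp(-qT) = 0.99104038
P = K * exp(-rT) * N(-d2) - S_0 * exp(-qT) * N(-d1)
N(-d1) = 0.37857147; N(-d2) = 0.49033266
P = 27.2700 * 0.98906028 * 0.49033266 - 28.5400 * 0.99104038 * 0.37857147 = 2.5175

Answer: Price = 2.5175


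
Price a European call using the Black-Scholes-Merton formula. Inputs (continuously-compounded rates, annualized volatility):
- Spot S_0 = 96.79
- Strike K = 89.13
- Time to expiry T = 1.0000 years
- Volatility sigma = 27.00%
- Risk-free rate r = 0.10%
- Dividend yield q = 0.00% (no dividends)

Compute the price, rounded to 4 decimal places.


Answer: Price = 14.3222

Derivation:
d1 = (ln(S/K) + (r - q + 0.5*sigma^2) * T) / (sigma * sqrt(T)) = 0.44406557
d2 = d1 - sigma * sqrt(T) = 0.17406557
exp(-rT) = 0.99900050; exp(-qT) = 1.00000000
C = S_0 * exp(-qT) * N(d1) - K * exp(-rT) * N(d2)
N(d1) = 0.67150241; N(d2) = 0.56909304
C = 96.7900 * 1.00000000 * 0.67150241 - 89.1300 * 0.99900050 * 0.56909304 = 14.3222


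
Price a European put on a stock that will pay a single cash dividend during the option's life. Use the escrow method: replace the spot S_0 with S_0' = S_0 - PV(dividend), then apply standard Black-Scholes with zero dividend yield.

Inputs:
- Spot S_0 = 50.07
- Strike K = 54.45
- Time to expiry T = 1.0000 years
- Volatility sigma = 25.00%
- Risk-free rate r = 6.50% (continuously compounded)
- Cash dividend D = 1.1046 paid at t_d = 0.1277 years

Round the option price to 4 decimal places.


Answer: Price = 6.0644

Derivation:
PV(D) = D * exp(-r * t_d) = 1.1046 * 0.99173385 = 1.09546922
S_0' = S_0 - PV(D) = 50.0700 - 1.09546922 = 48.97453078
d1 = (ln(S_0'/K) + (r + sigma^2/2)*T) / (sigma*sqrt(T)) = -0.03892987
d2 = d1 - sigma*sqrt(T) = -0.28892987
exp(-rT) = 0.93706746
N(-d1) = 0.51552685; N(-d2) = 0.61368248
P = K * exp(-rT) * N(-d2) - S_0' * N(-d1) = 54.4500 * 0.93706746 * 0.61368248 - 48.97453078 * 0.51552685 = 6.0644


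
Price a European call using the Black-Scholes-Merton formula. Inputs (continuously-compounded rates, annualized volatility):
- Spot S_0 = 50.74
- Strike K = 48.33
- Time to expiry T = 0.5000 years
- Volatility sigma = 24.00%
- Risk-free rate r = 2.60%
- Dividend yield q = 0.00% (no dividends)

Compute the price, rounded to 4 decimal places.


d1 = (ln(S/K) + (r - q + 0.5*sigma^2) * T) / (sigma * sqrt(T)) = 0.44820004
d2 = d1 - sigma * sqrt(T) = 0.27849441
exp(-rT) = 0.98708414; exp(-qT) = 1.00000000
C = S_0 * exp(-qT) * N(d1) - K * exp(-rT) * N(d2)
N(d1) = 0.67299558; N(d2) = 0.60968357
C = 50.7400 * 1.00000000 * 0.67299558 - 48.3300 * 0.98708414 * 0.60968357 = 5.0624

Answer: Price = 5.0624


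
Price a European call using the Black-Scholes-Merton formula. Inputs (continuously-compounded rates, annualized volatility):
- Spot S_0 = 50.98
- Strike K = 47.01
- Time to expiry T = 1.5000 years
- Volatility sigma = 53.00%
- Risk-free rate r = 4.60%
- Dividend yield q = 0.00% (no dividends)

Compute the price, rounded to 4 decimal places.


Answer: Price = 15.9311

Derivation:
d1 = (ln(S/K) + (r - q + 0.5*sigma^2) * T) / (sigma * sqrt(T)) = 0.55575387
d2 = d1 - sigma * sqrt(T) = -0.09336091
exp(-rT) = 0.93332668; exp(-qT) = 1.00000000
C = S_0 * exp(-qT) * N(d1) - K * exp(-rT) * N(d2)
N(d1) = 0.71081044; N(d2) = 0.46280842
C = 50.9800 * 1.00000000 * 0.71081044 - 47.0100 * 0.93332668 * 0.46280842 = 15.9311


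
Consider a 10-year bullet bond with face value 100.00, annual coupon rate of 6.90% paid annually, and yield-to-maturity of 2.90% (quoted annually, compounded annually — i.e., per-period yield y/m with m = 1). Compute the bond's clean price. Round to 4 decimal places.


Answer: Price = 134.2956

Derivation:
Coupon per period c = face * coupon_rate / m = 6.900000
Periods per year m = 1; per-period yield y/m = 0.029000
Number of cashflows N = 10
Cashflows (t years, CF_t, discount factor 1/(1+y/m)^(m*t), PV):
  t = 1.0000: CF_t = 6.900000, DF = 0.971817, PV = 6.705539
  t = 2.0000: CF_t = 6.900000, DF = 0.944429, PV = 6.516559
  t = 3.0000: CF_t = 6.900000, DF = 0.917812, PV = 6.332905
  t = 4.0000: CF_t = 6.900000, DF = 0.891946, PV = 6.154427
  t = 5.0000: CF_t = 6.900000, DF = 0.866808, PV = 5.980978
  t = 6.0000: CF_t = 6.900000, DF = 0.842379, PV = 5.812418
  t = 7.0000: CF_t = 6.900000, DF = 0.818639, PV = 5.648608
  t = 8.0000: CF_t = 6.900000, DF = 0.795567, PV = 5.489415
  t = 9.0000: CF_t = 6.900000, DF = 0.773146, PV = 5.334709
  t = 10.0000: CF_t = 106.900000, DF = 0.751357, PV = 80.320048
Price P = sum_t PV_t = 134.295606


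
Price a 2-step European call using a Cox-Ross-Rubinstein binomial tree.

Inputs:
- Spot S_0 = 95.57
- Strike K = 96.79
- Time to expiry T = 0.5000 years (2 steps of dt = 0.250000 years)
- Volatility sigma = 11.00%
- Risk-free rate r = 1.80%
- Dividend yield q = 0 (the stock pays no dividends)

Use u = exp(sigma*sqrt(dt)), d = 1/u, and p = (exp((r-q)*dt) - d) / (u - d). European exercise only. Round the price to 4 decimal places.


Answer: Price = V(0,0) = 2.7253

Derivation:
dt = T/N = 0.250000
u = exp(sigma*sqrt(dt)) = 1.056541; d = 1/u = 0.946485
p = (exp((r-q)*dt) - d) / (u - d) = 0.527234
Discount per step: exp(-r*dt) = 0.995510
Stock lattice S(k, i) with i counting down-moves:
  k=0: S(0,0) = 95.5700
  k=1: S(1,0) = 100.9736; S(1,1) = 90.4556
  k=2: S(2,0) = 106.6827; S(2,1) = 95.5700; S(2,2) = 85.6149
Terminal payoffs V(N, i) = max(S_T - K, 0):
  V(2,0) = 9.892695; V(2,1) = 0.000000; V(2,2) = 0.000000
Backward induction: V(k, i) = exp(-r*dt) * [p * V(k+1, i) + (1-p) * V(k+1, i+1)].
  V(1,0) = exp(-r*dt) * [p*9.892695 + (1-p)*0.000000] = 5.192348
  V(1,1) = exp(-r*dt) * [p*0.000000 + (1-p)*0.000000] = 0.000000
  V(0,0) = exp(-r*dt) * [p*5.192348 + (1-p)*0.000000] = 2.725291


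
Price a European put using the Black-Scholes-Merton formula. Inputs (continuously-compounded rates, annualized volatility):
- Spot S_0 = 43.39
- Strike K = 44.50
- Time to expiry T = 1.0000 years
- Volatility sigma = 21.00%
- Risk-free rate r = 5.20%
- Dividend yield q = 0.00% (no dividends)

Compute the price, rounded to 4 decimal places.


Answer: Price = 3.0370

Derivation:
d1 = (ln(S/K) + (r - q + 0.5*sigma^2) * T) / (sigma * sqrt(T)) = 0.23233243
d2 = d1 - sigma * sqrt(T) = 0.02233243
exp(-rT) = 0.94932887; exp(-qT) = 1.00000000
P = K * exp(-rT) * N(-d2) - S_0 * exp(-qT) * N(-d1)
N(-d1) = 0.40813991; N(-d2) = 0.49109139
P = 44.5000 * 0.94932887 * 0.49109139 - 43.3900 * 1.00000000 * 0.40813991 = 3.0370


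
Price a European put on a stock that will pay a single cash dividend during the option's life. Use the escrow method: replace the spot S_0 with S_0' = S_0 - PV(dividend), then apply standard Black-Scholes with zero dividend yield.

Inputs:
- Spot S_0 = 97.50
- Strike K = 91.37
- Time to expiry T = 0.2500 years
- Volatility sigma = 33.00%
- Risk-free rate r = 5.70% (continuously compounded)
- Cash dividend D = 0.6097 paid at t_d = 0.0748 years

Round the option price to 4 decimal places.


PV(D) = D * exp(-r * t_d) = 0.6097 * 0.99574548 = 0.60710602
S_0' = S_0 - PV(D) = 97.5000 - 0.60710602 = 96.89289398
d1 = (ln(S_0'/K) + (r + sigma^2/2)*T) / (sigma*sqrt(T)) = 0.52455446
d2 = d1 - sigma*sqrt(T) = 0.35955446
exp(-rT) = 0.98585105
N(-d1) = 0.29994648; N(-d2) = 0.35959017
P = K * exp(-rT) * N(-d2) - S_0' * N(-d1) = 91.3700 * 0.98585105 * 0.35959017 - 96.89289398 * 0.29994648 = 3.3282

Answer: Price = 3.3282


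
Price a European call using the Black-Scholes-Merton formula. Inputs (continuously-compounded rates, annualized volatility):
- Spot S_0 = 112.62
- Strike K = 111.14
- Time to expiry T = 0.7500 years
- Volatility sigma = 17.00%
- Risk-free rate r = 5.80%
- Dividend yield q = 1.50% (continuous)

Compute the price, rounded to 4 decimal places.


d1 = (ln(S/K) + (r - q + 0.5*sigma^2) * T) / (sigma * sqrt(T)) = 0.38251936
d2 = d1 - sigma * sqrt(T) = 0.23529504
exp(-rT) = 0.95743255; exp(-qT) = 0.98881304
C = S_0 * exp(-qT) * N(d1) - K * exp(-rT) * N(d2)
N(d1) = 0.64896191; N(d2) = 0.59301013
C = 112.6200 * 0.98881304 * 0.64896191 - 111.1400 * 0.95743255 * 0.59301013 = 9.1668

Answer: Price = 9.1668


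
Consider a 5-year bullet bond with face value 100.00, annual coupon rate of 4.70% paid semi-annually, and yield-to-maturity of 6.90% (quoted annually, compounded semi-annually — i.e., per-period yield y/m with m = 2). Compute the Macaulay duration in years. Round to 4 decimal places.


Answer: Macaulay duration = 4.4845 years

Derivation:
Coupon per period c = face * coupon_rate / m = 2.350000
Periods per year m = 2; per-period yield y/m = 0.034500
Number of cashflows N = 10
Cashflows (t years, CF_t, discount factor 1/(1+y/m)^(m*t), PV):
  t = 0.5000: CF_t = 2.350000, DF = 0.966651, PV = 2.271629
  t = 1.0000: CF_t = 2.350000, DF = 0.934413, PV = 2.195871
  t = 1.5000: CF_t = 2.350000, DF = 0.903251, PV = 2.122640
  t = 2.0000: CF_t = 2.350000, DF = 0.873128, PV = 2.051851
  t = 2.5000: CF_t = 2.350000, DF = 0.844010, PV = 1.983423
  t = 3.0000: CF_t = 2.350000, DF = 0.815863, PV = 1.917277
  t = 3.5000: CF_t = 2.350000, DF = 0.788654, PV = 1.853337
  t = 4.0000: CF_t = 2.350000, DF = 0.762353, PV = 1.791529
  t = 4.5000: CF_t = 2.350000, DF = 0.736929, PV = 1.731783
  t = 5.0000: CF_t = 102.350000, DF = 0.712353, PV = 72.909295
Price P = sum_t PV_t = 90.828636
Macaulay numerator sum_t t * PV_t:
  t * PV_t at t = 0.5000: 1.135814
  t * PV_t at t = 1.0000: 2.195871
  t * PV_t at t = 1.5000: 3.183960
  t * PV_t at t = 2.0000: 4.103703
  t * PV_t at t = 2.5000: 4.958558
  t * PV_t at t = 3.0000: 5.751831
  t * PV_t at t = 3.5000: 6.486680
  t * PV_t at t = 4.0000: 7.166117
  t * PV_t at t = 4.5000: 7.793022
  t * PV_t at t = 5.0000: 364.546473
Macaulay duration D = (sum_t t * PV_t) / P = 407.322030 / 90.828636 = 4.484511


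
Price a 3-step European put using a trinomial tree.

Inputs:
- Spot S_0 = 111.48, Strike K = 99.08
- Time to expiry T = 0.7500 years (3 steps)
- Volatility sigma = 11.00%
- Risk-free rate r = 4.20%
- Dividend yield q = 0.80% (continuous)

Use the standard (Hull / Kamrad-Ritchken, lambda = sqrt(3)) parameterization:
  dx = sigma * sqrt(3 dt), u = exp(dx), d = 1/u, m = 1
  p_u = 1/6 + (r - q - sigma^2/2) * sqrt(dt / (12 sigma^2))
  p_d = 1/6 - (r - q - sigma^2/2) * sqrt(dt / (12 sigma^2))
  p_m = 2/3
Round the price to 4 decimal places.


Answer: Price = V(0,0) = 0.2598

Derivation:
dt = T/N = 0.250000; dx = sigma*sqrt(3*dt) = 0.095263
u = exp(dx) = 1.099948; d = 1/u = 0.909134
p_u = 0.203342, p_m = 0.666667, p_d = 0.129992
Discount per step: exp(-r*dt) = 0.989555
Stock lattice S(k, j) with j the centered position index:
  k=0: S(0,+0) = 111.4800
  k=1: S(1,-1) = 101.3503; S(1,+0) = 111.4800; S(1,+1) = 122.6222
  k=2: S(2,-2) = 92.1410; S(2,-1) = 101.3503; S(2,+0) = 111.4800; S(2,+1) = 122.6222; S(2,+2) = 134.8780
  k=3: S(3,-3) = 83.7685; S(3,-2) = 92.1410; S(3,-1) = 101.3503; S(3,+0) = 111.4800; S(3,+1) = 122.6222; S(3,+2) = 134.8780; S(3,+3) = 148.3588
Terminal payoffs V(N, j) = max(K - S_T, 0):
  V(3,-3) = 15.311519; V(3,-2) = 6.939037; V(3,-1) = 0.000000; V(3,+0) = 0.000000; V(3,+1) = 0.000000; V(3,+2) = 0.000000; V(3,+3) = 0.000000
Backward induction: V(k, j) = exp(-r*dt) * [p_u * V(k+1, j+1) + p_m * V(k+1, j) + p_d * V(k+1, j-1)]
  V(2,-2) = exp(-r*dt) * [p_u*0.000000 + p_m*6.939037 + p_d*15.311519] = 6.547288
  V(2,-1) = exp(-r*dt) * [p_u*0.000000 + p_m*0.000000 + p_d*6.939037] = 0.892596
  V(2,+0) = exp(-r*dt) * [p_u*0.000000 + p_m*0.000000 + p_d*0.000000] = 0.000000
  V(2,+1) = exp(-r*dt) * [p_u*0.000000 + p_m*0.000000 + p_d*0.000000] = 0.000000
  V(2,+2) = exp(-r*dt) * [p_u*0.000000 + p_m*0.000000 + p_d*0.000000] = 0.000000
  V(1,-1) = exp(-r*dt) * [p_u*0.000000 + p_m*0.892596 + p_d*6.547288] = 1.431053
  V(1,+0) = exp(-r*dt) * [p_u*0.000000 + p_m*0.000000 + p_d*0.892596] = 0.114818
  V(1,+1) = exp(-r*dt) * [p_u*0.000000 + p_m*0.000000 + p_d*0.000000] = 0.000000
  V(0,+0) = exp(-r*dt) * [p_u*0.000000 + p_m*0.114818 + p_d*1.431053] = 0.259828


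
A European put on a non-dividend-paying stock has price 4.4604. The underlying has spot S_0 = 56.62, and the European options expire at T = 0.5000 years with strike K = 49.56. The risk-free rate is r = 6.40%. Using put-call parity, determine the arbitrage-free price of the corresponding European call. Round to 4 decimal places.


Answer: Call price = 13.0812

Derivation:
Put-call parity: C - P = S_0 * exp(-qT) - K * exp(-rT).
S_0 * exp(-qT) = 56.6200 * 1.00000000 = 56.62000000
K * exp(-rT) = 49.5600 * 0.96850658 = 47.99918621
C = P + S*exp(-qT) - K*exp(-rT)
C = 4.4604 + 56.62000000 - 47.99918621 = 13.0812


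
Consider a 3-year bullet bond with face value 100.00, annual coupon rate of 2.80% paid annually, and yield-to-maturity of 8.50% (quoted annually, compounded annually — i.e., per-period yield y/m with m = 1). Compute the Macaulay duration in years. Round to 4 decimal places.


Coupon per period c = face * coupon_rate / m = 2.800000
Periods per year m = 1; per-period yield y/m = 0.085000
Number of cashflows N = 3
Cashflows (t years, CF_t, discount factor 1/(1+y/m)^(m*t), PV):
  t = 1.0000: CF_t = 2.800000, DF = 0.921659, PV = 2.580645
  t = 2.0000: CF_t = 2.800000, DF = 0.849455, PV = 2.378475
  t = 3.0000: CF_t = 102.800000, DF = 0.782908, PV = 80.482953
Price P = sum_t PV_t = 85.442072
Macaulay numerator sum_t t * PV_t:
  t * PV_t at t = 1.0000: 2.580645
  t * PV_t at t = 2.0000: 4.756950
  t * PV_t at t = 3.0000: 241.448858
Macaulay duration D = (sum_t t * PV_t) / P = 248.786452 / 85.442072 = 2.911756

Answer: Macaulay duration = 2.9118 years


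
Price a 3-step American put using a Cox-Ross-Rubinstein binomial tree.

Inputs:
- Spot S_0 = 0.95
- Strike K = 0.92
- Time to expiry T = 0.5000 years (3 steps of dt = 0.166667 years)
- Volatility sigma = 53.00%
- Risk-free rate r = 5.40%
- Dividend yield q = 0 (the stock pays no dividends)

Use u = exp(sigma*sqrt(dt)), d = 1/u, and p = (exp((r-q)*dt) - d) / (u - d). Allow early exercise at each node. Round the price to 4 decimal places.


Answer: Price = V(0,0) = 0.1248

Derivation:
dt = T/N = 0.166667
u = exp(sigma*sqrt(dt)) = 1.241564; d = 1/u = 0.805436
p = (exp((r-q)*dt) - d) / (u - d) = 0.466846
Discount per step: exp(-r*dt) = 0.991040
Stock lattice S(k, i) with i counting down-moves:
  k=0: S(0,0) = 0.9500
  k=1: S(1,0) = 1.1795; S(1,1) = 0.7652
  k=2: S(2,0) = 1.4644; S(2,1) = 0.9500; S(2,2) = 0.6163
  k=3: S(3,0) = 1.8182; S(3,1) = 1.1795; S(3,2) = 0.7652; S(3,3) = 0.4964
Terminal payoffs V(N, i) = max(K - S_T, 0):
  V(3,0) = 0.000000; V(3,1) = 0.000000; V(3,2) = 0.154836; V(3,3) = 0.423617
Backward induction: V(k, i) = exp(-r*dt) * [p * V(k+1, i) + (1-p) * V(k+1, i+1)]; then take max(V_cont, immediate exercise) for American.
  V(2,0) = exp(-r*dt) * [p*0.000000 + (1-p)*0.000000] = 0.000000; exercise = 0.000000; V(2,0) = max -> 0.000000
  V(2,1) = exp(-r*dt) * [p*0.000000 + (1-p)*0.154836] = 0.081812; exercise = 0.000000; V(2,1) = max -> 0.081812
  V(2,2) = exp(-r*dt) * [p*0.154836 + (1-p)*0.423617] = 0.295466; exercise = 0.303709; V(2,2) = max -> 0.303709
  V(1,0) = exp(-r*dt) * [p*0.000000 + (1-p)*0.081812] = 0.043227; exercise = 0.000000; V(1,0) = max -> 0.043227
  V(1,1) = exp(-r*dt) * [p*0.081812 + (1-p)*0.303709] = 0.198324; exercise = 0.154836; V(1,1) = max -> 0.198324
  V(0,0) = exp(-r*dt) * [p*0.043227 + (1-p)*0.198324] = 0.124790; exercise = 0.000000; V(0,0) = max -> 0.124790


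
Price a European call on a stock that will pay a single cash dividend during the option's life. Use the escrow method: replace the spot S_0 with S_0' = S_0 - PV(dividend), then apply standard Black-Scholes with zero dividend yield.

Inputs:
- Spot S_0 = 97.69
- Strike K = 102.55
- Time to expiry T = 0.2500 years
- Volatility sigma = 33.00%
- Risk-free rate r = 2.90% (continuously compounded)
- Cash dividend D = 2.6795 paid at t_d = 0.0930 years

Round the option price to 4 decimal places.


Answer: Price = 3.6318

Derivation:
PV(D) = D * exp(-r * t_d) = 2.6795 * 0.99730663 = 2.67228312
S_0' = S_0 - PV(D) = 97.6900 - 2.67228312 = 95.01771688
d1 = (ln(S_0'/K) + (r + sigma^2/2)*T) / (sigma*sqrt(T)) = -0.33590677
d2 = d1 - sigma*sqrt(T) = -0.50090677
exp(-rT) = 0.99277622
N(d1) = 0.36847059; N(d2) = 0.30821837
C = S_0' * N(d1) - K * exp(-rT) * N(d2) = 95.01771688 * 0.36847059 - 102.5500 * 0.99277622 * 0.30821837 = 3.6318


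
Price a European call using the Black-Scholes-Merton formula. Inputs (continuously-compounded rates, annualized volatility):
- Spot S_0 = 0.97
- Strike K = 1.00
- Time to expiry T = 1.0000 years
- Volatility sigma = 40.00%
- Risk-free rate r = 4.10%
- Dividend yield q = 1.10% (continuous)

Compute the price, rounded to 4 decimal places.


d1 = (ln(S/K) + (r - q + 0.5*sigma^2) * T) / (sigma * sqrt(T)) = 0.19885198
d2 = d1 - sigma * sqrt(T) = -0.20114802
exp(-rT) = 0.95982913; exp(-qT) = 0.98906028
C = S_0 * exp(-qT) * N(d1) - K * exp(-rT) * N(d2)
N(d1) = 0.57881073; N(d2) = 0.42029142
C = 0.9700 * 0.98906028 * 0.57881073 - 1.0000 * 0.95982913 * 0.42029142 = 0.1519

Answer: Price = 0.1519


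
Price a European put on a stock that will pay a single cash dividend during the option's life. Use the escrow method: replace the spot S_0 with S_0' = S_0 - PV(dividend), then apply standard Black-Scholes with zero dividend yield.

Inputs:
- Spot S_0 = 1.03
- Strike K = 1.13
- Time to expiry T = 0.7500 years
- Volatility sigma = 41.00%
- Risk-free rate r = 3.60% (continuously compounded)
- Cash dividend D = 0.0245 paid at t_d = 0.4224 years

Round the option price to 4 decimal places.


Answer: Price = 0.2000

Derivation:
PV(D) = D * exp(-r * t_d) = 0.0245 * 0.98490863 = 0.02413026
S_0' = S_0 - PV(D) = 1.0300 - 0.02413026 = 1.00586974
d1 = (ln(S_0'/K) + (r + sigma^2/2)*T) / (sigma*sqrt(T)) = -0.07414742
d2 = d1 - sigma*sqrt(T) = -0.42921783
exp(-rT) = 0.97336124
N(-d1) = 0.52955346; N(-d2) = 0.66611765
P = K * exp(-rT) * N(-d2) - S_0' * N(-d1) = 1.1300 * 0.97336124 * 0.66611765 - 1.00586974 * 0.52955346 = 0.2000


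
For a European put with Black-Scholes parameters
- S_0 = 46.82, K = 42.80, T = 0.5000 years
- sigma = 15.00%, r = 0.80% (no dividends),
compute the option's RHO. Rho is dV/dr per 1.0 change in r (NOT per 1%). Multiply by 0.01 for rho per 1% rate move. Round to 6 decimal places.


d1 = 0.9371272922; d2 = 0.8310612750
phi(d1) = 0.2571637303; exp(-qT) = 1.0000000000; exp(-rT) = 0.9960079893
N(-d2) = 0.2029695074
Rho = -K*T*exp(-rT)*N(-d2) = -42.8000 * 0.5000 * 0.9960079893 * 0.2029695074 = -4.326208

Answer: Rho = -4.326208


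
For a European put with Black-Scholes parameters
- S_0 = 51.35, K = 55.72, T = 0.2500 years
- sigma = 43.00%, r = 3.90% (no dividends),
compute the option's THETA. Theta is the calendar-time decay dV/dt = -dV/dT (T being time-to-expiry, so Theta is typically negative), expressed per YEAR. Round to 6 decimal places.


d1 = -0.2270312211; d2 = -0.4420312211
phi(d1) = 0.3887922573; exp(-qT) = 1.0000000000; exp(-rT) = 0.9902973771
Theta = -S*exp(-qT)*phi(d1)*sigma/(2*sqrt(T)) + r*K*exp(-rT)*N(-d2) - q*S*exp(-qT)*N(-d1)
N(-d1) = 0.5898002675; N(-d2) = 0.6707666932; sqrt(T) = 0.5000000000
Term 1 = -51.3500 * 1.0000000000 * 0.3887922573 * 0.4300 / (2 * 0.5000000000) = -8.5847274373
Term 2 = 0.0390 * 55.7200 * 0.9902973771 * 0.6707666932 = 1.4434868545
Term 3 = 0 (no dividend yield, q = 0)
Theta = -8.5847274373 + (1.4434868545) + (0.0000000000) = -7.141241

Answer: Theta = -7.141241


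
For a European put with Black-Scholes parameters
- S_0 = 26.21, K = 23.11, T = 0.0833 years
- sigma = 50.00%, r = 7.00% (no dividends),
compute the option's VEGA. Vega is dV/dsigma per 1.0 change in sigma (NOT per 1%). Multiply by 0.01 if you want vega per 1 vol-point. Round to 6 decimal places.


Answer: Vega = 1.858198

Derivation:
d1 = 0.9848269446; d2 = 0.8405182477
phi(d1) = 0.2456418769; exp(-qT) = 1.0000000000; exp(-rT) = 0.9941859673
Vega = S * exp(-qT) * phi(d1) * sqrt(T) = 26.2100 * 1.0000000000 * 0.2456418769 * 0.2886173938 = 1.858198


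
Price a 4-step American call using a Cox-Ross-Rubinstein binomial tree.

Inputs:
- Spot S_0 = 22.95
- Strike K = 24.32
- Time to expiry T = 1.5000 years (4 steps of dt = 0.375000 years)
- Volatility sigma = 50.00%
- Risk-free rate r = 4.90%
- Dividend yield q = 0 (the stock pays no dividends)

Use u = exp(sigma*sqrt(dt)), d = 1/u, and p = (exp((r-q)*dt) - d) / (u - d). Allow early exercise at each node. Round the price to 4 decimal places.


Answer: Price = V(0,0) = 5.5397

Derivation:
dt = T/N = 0.375000
u = exp(sigma*sqrt(dt)) = 1.358235; d = 1/u = 0.736250
p = (exp((r-q)*dt) - d) / (u - d) = 0.453861
Discount per step: exp(-r*dt) = 0.981793
Stock lattice S(k, i) with i counting down-moves:
  k=0: S(0,0) = 22.9500
  k=1: S(1,0) = 31.1715; S(1,1) = 16.8969
  k=2: S(2,0) = 42.3382; S(2,1) = 22.9500; S(2,2) = 12.4404
  k=3: S(3,0) = 57.5053; S(3,1) = 31.1715; S(3,2) = 16.8969; S(3,3) = 9.1592
  k=4: S(4,0) = 78.1057; S(4,1) = 42.3382; S(4,2) = 22.9500; S(4,3) = 12.4404; S(4,4) = 6.7435
Terminal payoffs V(N, i) = max(S_T - K, 0):
  V(4,0) = 53.785682; V(4,1) = 18.018226; V(4,2) = 0.000000; V(4,3) = 0.000000; V(4,4) = 0.000000
Backward induction: V(k, i) = exp(-r*dt) * [p * V(k+1, i) + (1-p) * V(k+1, i+1)]; then take max(V_cont, immediate exercise) for American.
  V(3,0) = exp(-r*dt) * [p*53.785682 + (1-p)*18.018226] = 33.628069; exercise = 33.185270; V(3,0) = max -> 33.628069
  V(3,1) = exp(-r*dt) * [p*18.018226 + (1-p)*0.000000] = 8.028884; exercise = 6.851498; V(3,1) = max -> 8.028884
  V(3,2) = exp(-r*dt) * [p*0.000000 + (1-p)*0.000000] = 0.000000; exercise = 0.000000; V(3,2) = max -> 0.000000
  V(3,3) = exp(-r*dt) * [p*0.000000 + (1-p)*0.000000] = 0.000000; exercise = 0.000000; V(3,3) = max -> 0.000000
  V(2,0) = exp(-r*dt) * [p*33.628069 + (1-p)*8.028884] = 19.289645; exercise = 18.018226; V(2,0) = max -> 19.289645
  V(2,1) = exp(-r*dt) * [p*8.028884 + (1-p)*0.000000] = 3.577654; exercise = 0.000000; V(2,1) = max -> 3.577654
  V(2,2) = exp(-r*dt) * [p*0.000000 + (1-p)*0.000000] = 0.000000; exercise = 0.000000; V(2,2) = max -> 0.000000
  V(1,0) = exp(-r*dt) * [p*19.289645 + (1-p)*3.577654] = 10.513746; exercise = 6.851498; V(1,0) = max -> 10.513746
  V(1,1) = exp(-r*dt) * [p*3.577654 + (1-p)*0.000000] = 1.594195; exercise = 0.000000; V(1,1) = max -> 1.594195
  V(0,0) = exp(-r*dt) * [p*10.513746 + (1-p)*1.594195] = 5.539703; exercise = 0.000000; V(0,0) = max -> 5.539703
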